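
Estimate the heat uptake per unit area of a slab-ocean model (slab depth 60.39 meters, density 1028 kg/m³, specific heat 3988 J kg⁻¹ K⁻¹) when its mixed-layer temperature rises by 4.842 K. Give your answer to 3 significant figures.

Areal heat capacity C = ρ c_p D = 1028 × 3988 × 60.39 = 2.48×10^8 J/(m²·K).
ΔQ = C ΔT = 2.48×10^8 × 4.842 = 1.20×10^9 J/m².

1.20×10^9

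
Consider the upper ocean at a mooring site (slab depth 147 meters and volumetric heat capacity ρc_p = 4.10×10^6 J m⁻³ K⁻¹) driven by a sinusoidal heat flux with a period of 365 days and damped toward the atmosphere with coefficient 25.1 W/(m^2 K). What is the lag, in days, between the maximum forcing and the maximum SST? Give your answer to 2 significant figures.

79 days

Areal heat capacity C = ρc_p × D = 4.10×10^6 × 147 = 6.03×10^8 J/(m²·K).
ω = 2π / 3.15×10^7 s = 1.99×10^-7 s⁻¹.
Phase lag φ = arctan(Cω/λ) = arctan(120/25.1) = 1.36 rad.
Time lag = φ / ω = 1.36 / 1.99×10^-7 = 6.85×10^6 s = 79.3 days.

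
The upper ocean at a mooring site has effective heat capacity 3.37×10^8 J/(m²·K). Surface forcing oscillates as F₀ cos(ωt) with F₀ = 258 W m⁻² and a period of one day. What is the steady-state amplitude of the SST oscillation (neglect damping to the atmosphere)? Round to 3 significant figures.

0.0105 K

Areal heat capacity C = 3.37×10^8 J/(m²·K) (given).
Angular frequency ω = 2π / T = 2π / 86400 s = 7.27×10^-5 s⁻¹.
Cω = 3.37×10^8 × 7.27×10^-5 = 24500 W/(m²·K).
Amplitude A = F₀ / (Cω) = 258 / 24500 = 0.0105 K.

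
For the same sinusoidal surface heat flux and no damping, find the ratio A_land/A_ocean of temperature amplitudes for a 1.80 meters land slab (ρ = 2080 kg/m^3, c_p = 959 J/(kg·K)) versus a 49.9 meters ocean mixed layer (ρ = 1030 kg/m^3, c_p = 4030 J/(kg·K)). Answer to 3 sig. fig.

57.7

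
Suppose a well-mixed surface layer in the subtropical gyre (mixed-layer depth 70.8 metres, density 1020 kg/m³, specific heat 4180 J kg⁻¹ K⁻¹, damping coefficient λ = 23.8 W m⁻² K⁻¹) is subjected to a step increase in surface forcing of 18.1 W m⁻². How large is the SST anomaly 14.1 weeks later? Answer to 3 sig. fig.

0.372 K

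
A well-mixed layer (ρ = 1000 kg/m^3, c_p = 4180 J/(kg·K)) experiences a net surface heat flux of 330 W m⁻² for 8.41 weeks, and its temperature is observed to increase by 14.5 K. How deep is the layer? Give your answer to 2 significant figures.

Heat input Q = F Δt = 330 × 5.09×10^6 s = 1.68×10^9 J/m².
Required areal heat capacity C = Q / ΔT = 1.16×10^8 J/(m²·K).
Depth D = C / (ρ c_p) = 1.16×10^8 / (1000 × 4180) = 27.7 m.

28 m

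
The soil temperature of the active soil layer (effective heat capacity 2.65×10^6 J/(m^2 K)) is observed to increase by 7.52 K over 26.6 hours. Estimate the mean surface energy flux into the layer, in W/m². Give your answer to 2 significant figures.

Areal heat capacity C = 2.65×10^6 J/(m^2 K) (given).
Required heat per unit area: Q = C ΔT = 2.65×10^6 × 7.52 = 1.99×10^7 J/m².
Flux F = Q / Δt = 1.99×10^7 / 95800 s = 208 W/m².

210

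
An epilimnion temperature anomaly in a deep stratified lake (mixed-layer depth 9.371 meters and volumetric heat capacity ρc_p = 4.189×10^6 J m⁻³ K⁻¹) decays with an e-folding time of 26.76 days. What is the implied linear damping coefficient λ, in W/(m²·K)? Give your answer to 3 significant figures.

Areal heat capacity C = ρc_p × D = 4.189×10^6 × 9.371 = 3.93×10^7 J m⁻² K⁻¹.
τ = 26.76 days = 2.31×10^6 s.
λ = C / τ = 3.93×10^7 / 2.31×10^6 = 17.0 W/(m²·K).

17.0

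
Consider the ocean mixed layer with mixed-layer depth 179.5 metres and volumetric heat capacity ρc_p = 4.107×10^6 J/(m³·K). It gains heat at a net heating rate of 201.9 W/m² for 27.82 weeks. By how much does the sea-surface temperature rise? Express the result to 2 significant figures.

Areal heat capacity C = ρc_p × D = 4.107×10^6 × 179.5 = 7.37×10^8 J m⁻² K⁻¹.
Net heat input Q = F Δt = 201.9 × (27.82 weeks × 6.048×10^5 s/week) = 3.40×10^9 J/m².
ΔT = Q / C = 3.40×10^9 / 7.37×10^8 = 4.61 K.

4.6 K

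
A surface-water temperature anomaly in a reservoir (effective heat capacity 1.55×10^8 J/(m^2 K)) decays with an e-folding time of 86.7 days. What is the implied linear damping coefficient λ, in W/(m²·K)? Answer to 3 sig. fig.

Areal heat capacity C = 1.55×10^8 J/(m^2 K) (given).
τ = 86.7 days = 7.49×10^6 s.
λ = C / τ = 1.55×10^8 / 7.49×10^6 = 20.7 W/(m²·K).

20.7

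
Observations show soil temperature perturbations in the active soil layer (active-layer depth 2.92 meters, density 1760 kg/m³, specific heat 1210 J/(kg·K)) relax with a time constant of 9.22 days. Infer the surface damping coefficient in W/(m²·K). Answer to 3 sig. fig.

7.81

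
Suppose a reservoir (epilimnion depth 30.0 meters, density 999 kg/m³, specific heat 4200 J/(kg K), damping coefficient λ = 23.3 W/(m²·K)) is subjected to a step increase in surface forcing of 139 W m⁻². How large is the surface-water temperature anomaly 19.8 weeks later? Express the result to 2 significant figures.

Areal heat capacity C = ρ c_p D = 999 × 4200 × 30.0 = 1.26×10^8 J/(m^2 K).
τ = C / λ = 1.26×10^8 / 23.3 = 5.40×10^6 s.
Equilibrium anomaly ΔT_eq = F / λ = 139 / 23.3 = 5.97 K.
t = 19.8 weeks = 1.20×10^7 s, so t/τ = 2.22.
ΔT(t) = ΔT_eq (1 − e^(−t/τ)) = 5.97 × (1 − e^−2.22) = 5.32 K.

5.3 K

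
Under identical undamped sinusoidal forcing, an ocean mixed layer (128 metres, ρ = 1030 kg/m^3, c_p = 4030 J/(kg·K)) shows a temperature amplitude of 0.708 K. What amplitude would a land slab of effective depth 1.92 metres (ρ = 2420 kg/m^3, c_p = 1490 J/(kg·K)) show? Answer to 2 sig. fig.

54 K

C_ocean = 5.31×10^8 J/(m²·K); C_land = 6.92×10^6 J/(m²·K).
A ∝ 1/C ⇒ A_land = A_ocean × C_ocean/C_land = 0.708 × 76.7 = 54.3 K.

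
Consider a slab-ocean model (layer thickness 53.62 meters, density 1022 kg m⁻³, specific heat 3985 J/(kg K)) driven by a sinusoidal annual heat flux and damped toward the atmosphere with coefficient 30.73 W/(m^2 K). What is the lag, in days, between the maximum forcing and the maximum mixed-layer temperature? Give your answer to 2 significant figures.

56 days

Areal heat capacity C = ρ c_p D = 1022 × 3985 × 53.62 = 2.18×10^8 J/(m²·K).
ω = 2π / 3.15×10^7 s = 1.99×10^-7 s⁻¹.
Phase lag φ = arctan(Cω/λ) = arctan(43.5/30.73) = 0.956 rad.
Time lag = φ / ω = 0.956 / 1.99×10^-7 = 4.80×10^6 s = 55.5 days.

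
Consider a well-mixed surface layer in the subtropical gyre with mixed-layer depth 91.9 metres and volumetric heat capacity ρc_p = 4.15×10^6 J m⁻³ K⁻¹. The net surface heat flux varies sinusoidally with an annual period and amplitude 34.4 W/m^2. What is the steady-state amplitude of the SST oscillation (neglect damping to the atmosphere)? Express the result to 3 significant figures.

Areal heat capacity C = ρc_p × D = 4.15×10^6 × 91.9 = 3.81×10^8 J/(m^2 K).
Angular frequency ω = 2π / T = 2π / 3.15×10^7 s = 1.99×10^-7 s⁻¹.
Cω = 3.81×10^8 × 1.99×10^-7 = 76.0 W/(m²·K).
Amplitude A = F₀ / (Cω) = 34.4 / 76.0 = 0.453 K.

0.453 K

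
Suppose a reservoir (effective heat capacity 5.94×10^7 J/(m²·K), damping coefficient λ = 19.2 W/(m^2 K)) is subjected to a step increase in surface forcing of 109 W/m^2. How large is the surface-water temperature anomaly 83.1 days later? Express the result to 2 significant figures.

5.1 K

Areal heat capacity C = 5.94×10^7 J/(m²·K) (given).
τ = C / λ = 5.94×10^7 / 19.2 = 3.09×10^6 s.
Equilibrium anomaly ΔT_eq = F / λ = 109 / 19.2 = 5.68 K.
t = 83.1 days = 7.18×10^6 s, so t/τ = 2.32.
ΔT(t) = ΔT_eq (1 − e^(−t/τ)) = 5.68 × (1 − e^−2.32) = 5.12 K.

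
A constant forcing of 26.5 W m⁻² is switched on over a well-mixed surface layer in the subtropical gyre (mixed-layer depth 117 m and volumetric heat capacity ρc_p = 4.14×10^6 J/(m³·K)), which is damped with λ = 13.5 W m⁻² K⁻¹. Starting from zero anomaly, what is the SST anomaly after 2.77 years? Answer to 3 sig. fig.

1.79 K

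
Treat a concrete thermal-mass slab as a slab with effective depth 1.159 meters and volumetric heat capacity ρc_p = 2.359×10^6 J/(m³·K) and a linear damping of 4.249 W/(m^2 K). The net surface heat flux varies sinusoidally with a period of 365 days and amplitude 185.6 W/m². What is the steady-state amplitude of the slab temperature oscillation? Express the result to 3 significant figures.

43.3 K

Areal heat capacity C = ρc_p × D = 2.359×10^6 × 1.159 = 2.73×10^6 J/(m^2 K).
Angular frequency ω = 2π / T = 2π / 3.15×10^7 s = 1.99×10^-7 s⁻¹.
√((Cω)² + λ²) = √((0.545)² + 4.249²) = 4.28 W/(m²·K).
Amplitude A = F₀ / √((Cω)²+λ²) = 185.6 / 4.28 = 43.3 K.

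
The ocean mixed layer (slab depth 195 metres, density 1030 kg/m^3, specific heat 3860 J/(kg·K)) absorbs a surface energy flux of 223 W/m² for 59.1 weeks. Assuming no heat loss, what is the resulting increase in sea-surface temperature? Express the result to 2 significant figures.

Areal heat capacity C = ρ c_p D = 1030 × 3860 × 195 = 7.75×10^8 J/(m²·K).
Net heat input Q = F Δt = 223 × (59.1 weeks × 6.048×10^5 s/week) = 7.97×10^9 J/m².
ΔT = Q / C = 7.97×10^9 / 7.75×10^8 = 10.3 K.

10 K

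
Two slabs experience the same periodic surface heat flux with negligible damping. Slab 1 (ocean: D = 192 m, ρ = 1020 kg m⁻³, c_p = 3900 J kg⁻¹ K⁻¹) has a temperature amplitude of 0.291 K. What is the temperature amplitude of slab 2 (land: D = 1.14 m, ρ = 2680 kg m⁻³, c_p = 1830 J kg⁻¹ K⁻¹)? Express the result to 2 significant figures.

C_ocean = 7.64×10^8 J/(m²·K); C_land = 5.59×10^6 J/(m²·K).
A ∝ 1/C ⇒ A_land = A_ocean × C_ocean/C_land = 0.291 × 137 = 39.8 K.

40 K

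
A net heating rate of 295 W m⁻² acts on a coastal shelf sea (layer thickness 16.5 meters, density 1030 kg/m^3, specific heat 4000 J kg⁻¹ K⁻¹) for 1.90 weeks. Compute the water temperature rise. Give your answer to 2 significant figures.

5.0 K

Areal heat capacity C = ρ c_p D = 1030 × 4000 × 16.5 = 6.80×10^7 J/(m²·K).
Net heat input Q = F Δt = 295 × (1.90 weeks × 6.048×10^5 s/week) = 3.39×10^8 J/m².
ΔT = Q / C = 3.39×10^8 / 6.80×10^7 = 4.99 K.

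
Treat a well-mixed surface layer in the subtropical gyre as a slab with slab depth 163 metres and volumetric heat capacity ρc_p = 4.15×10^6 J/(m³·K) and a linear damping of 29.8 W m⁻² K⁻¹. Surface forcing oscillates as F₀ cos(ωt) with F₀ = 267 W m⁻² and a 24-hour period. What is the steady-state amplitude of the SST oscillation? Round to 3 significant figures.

0.00543 K

Areal heat capacity C = ρc_p × D = 4.15×10^6 × 163 = 6.76×10^8 J/(m²·K).
Angular frequency ω = 2π / T = 2π / 86400 s = 7.27×10^-5 s⁻¹.
√((Cω)² + λ²) = √((49200)² + 29.8²) = 49200 W/(m²·K).
Amplitude A = F₀ / √((Cω)²+λ²) = 267 / 49200 = 0.00543 K.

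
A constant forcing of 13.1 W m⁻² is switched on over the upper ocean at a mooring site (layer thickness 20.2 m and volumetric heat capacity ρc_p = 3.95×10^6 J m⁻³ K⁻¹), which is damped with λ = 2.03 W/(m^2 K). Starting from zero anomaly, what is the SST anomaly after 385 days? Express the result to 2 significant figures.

Areal heat capacity C = ρc_p × D = 3.95×10^6 × 20.2 = 7.98×10^7 J/(m²·K).
τ = C / λ = 7.98×10^7 / 2.03 = 3.93×10^7 s.
Equilibrium anomaly ΔT_eq = F / λ = 13.1 / 2.03 = 6.45 K.
t = 385 days = 3.33×10^7 s, so t/τ = 0.846.
ΔT(t) = ΔT_eq (1 − e^(−t/τ)) = 6.45 × (1 − e^−0.846) = 3.68 K.

3.7 K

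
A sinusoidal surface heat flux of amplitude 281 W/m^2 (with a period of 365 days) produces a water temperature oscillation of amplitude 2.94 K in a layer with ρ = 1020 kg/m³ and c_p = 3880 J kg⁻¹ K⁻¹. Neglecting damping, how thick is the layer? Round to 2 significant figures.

120 m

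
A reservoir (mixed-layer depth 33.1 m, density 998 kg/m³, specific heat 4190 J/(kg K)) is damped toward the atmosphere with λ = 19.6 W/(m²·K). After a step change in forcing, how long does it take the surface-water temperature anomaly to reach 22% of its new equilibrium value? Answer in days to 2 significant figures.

20 days

Areal heat capacity C = ρ c_p D = 998 × 4190 × 33.1 = 1.38×10^8 J m⁻² K⁻¹.
τ = C / λ = 1.38×10^8 / 19.6 = 7.06×10^6 s.
Fraction reached: 1 − e^(−t/τ) = 0.22 ⇒ t = −τ ln(1 − 0.22) = τ × 0.248.
t = 1.75×10^6 s = 20.3 days.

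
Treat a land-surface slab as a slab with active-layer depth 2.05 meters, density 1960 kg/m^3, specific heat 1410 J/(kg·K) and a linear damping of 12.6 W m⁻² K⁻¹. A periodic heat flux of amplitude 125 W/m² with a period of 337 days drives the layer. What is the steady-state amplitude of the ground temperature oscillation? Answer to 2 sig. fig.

Areal heat capacity C = ρ c_p D = 1960 × 1410 × 2.05 = 5.67×10^6 J/(m^2 K).
Angular frequency ω = 2π / T = 2π / 2.91×10^7 s = 2.16×10^-7 s⁻¹.
√((Cω)² + λ²) = √((1.22)² + 12.6²) = 12.7 W/(m²·K).
Amplitude A = F₀ / √((Cω)²+λ²) = 125 / 12.7 = 9.87 K.

9.9 K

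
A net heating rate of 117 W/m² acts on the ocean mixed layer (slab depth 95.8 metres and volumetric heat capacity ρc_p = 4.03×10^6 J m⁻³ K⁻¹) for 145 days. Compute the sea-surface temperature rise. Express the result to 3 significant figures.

Areal heat capacity C = ρc_p × D = 4.03×10^6 × 95.8 = 3.86×10^8 J/(m²·K).
Net heat input Q = F Δt = 117 × (145 days × 86400 s/day) = 1.47×10^9 J/m².
ΔT = Q / C = 1.47×10^9 / 3.86×10^8 = 3.80 K.

3.80 K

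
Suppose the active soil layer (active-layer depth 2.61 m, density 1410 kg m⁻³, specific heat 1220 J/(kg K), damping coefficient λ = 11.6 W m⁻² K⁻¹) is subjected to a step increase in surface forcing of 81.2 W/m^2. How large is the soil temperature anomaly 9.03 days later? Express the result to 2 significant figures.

6.1 K

Areal heat capacity C = ρ c_p D = 1410 × 1220 × 2.61 = 4.49×10^6 J m⁻² K⁻¹.
τ = C / λ = 4.49×10^6 / 11.6 = 3.87×10^5 s.
Equilibrium anomaly ΔT_eq = F / λ = 81.2 / 11.6 = 7.00 K.
t = 9.03 days = 7.80×10^5 s, so t/τ = 2.02.
ΔT(t) = ΔT_eq (1 − e^(−t/τ)) = 7.00 × (1 − e^−2.02) = 6.07 K.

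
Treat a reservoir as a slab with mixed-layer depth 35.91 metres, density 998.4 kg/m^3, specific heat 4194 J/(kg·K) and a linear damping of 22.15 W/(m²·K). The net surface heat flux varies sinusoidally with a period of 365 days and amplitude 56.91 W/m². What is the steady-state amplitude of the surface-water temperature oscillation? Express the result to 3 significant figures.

1.53 K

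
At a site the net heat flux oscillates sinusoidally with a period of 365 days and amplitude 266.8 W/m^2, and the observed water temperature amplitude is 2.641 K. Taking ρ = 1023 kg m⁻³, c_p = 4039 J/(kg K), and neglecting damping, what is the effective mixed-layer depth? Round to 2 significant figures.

120 m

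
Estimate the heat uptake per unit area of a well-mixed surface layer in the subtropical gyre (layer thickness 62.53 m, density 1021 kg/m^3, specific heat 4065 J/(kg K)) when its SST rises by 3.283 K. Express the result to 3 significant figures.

8.52×10^8

Areal heat capacity C = ρ c_p D = 1021 × 4065 × 62.53 = 2.60×10^8 J/(m^2 K).
ΔQ = C ΔT = 2.60×10^8 × 3.283 = 8.52×10^8 J/m².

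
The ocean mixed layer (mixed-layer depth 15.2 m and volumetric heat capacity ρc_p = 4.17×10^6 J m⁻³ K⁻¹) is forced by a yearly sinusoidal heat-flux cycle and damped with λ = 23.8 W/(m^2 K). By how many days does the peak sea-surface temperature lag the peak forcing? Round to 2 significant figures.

28 days

Areal heat capacity C = ρc_p × D = 4.17×10^6 × 15.2 = 6.34×10^7 J/(m²·K).
ω = 2π / 3.15×10^7 s = 1.99×10^-7 s⁻¹.
Phase lag φ = arctan(Cω/λ) = arctan(12.6/23.8) = 0.488 rad.
Time lag = φ / ω = 0.488 / 1.99×10^-7 = 2.45×10^6 s = 28.3 days.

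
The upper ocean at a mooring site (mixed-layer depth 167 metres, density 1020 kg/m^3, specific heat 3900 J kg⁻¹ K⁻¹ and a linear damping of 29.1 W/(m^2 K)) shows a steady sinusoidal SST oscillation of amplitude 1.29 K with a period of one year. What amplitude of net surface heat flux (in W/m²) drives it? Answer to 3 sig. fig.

175

Areal heat capacity C = ρ c_p D = 1020 × 3900 × 167 = 6.64×10^8 J/(m²·K).
ω = 2π / 3.15×10^7 s = 1.99×10^-7 s⁻¹.
√((Cω)² + λ²) = √((132)² + 29.1²) = 136 W/(m²·K).
F₀ = A × √((Cω)²+λ²) = 1.29 × 136 = 175 W/m².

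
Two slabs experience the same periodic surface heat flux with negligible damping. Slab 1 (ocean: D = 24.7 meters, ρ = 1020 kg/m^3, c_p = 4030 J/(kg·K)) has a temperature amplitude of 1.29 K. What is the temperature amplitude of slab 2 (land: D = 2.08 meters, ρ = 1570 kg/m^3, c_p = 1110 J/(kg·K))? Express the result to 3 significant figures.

36.1 K

C_ocean = 1.02×10^8 J/(m²·K); C_land = 3.62×10^6 J/(m²·K).
A ∝ 1/C ⇒ A_land = A_ocean × C_ocean/C_land = 1.29 × 28.0 = 36.1 K.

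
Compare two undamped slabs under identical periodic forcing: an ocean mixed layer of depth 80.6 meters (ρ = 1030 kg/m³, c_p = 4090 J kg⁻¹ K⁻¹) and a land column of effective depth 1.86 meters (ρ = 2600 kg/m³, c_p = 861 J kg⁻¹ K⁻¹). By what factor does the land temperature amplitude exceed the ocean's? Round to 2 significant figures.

82

C_ocean = 1030 × 4090 × 80.6 = 3.40×10^8 J/(m²·K).
C_land = 2600 × 861 × 1.86 = 4.16×10^6 J/(m²·K).
Undamped amplitude ∝ 1/C, so A_land/A_ocean = C_ocean/C_land = 81.5.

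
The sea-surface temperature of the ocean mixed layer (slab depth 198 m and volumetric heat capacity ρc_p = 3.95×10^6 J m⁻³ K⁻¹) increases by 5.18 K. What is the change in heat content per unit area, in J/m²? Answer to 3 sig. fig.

Areal heat capacity C = ρc_p × D = 3.95×10^6 × 198 = 7.82×10^8 J m⁻² K⁻¹.
ΔQ = C ΔT = 7.82×10^8 × 5.18 = 4.05×10^9 J/m².

4.05×10^9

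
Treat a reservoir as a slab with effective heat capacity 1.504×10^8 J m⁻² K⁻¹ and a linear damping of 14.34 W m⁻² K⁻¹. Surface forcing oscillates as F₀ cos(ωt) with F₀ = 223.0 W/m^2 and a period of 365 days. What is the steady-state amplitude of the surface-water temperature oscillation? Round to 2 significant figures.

6.7 K

Areal heat capacity C = 1.504×10^8 J m⁻² K⁻¹ (given).
Angular frequency ω = 2π / T = 2π / 3.15×10^7 s = 1.99×10^-7 s⁻¹.
√((Cω)² + λ²) = √((30.0)² + 14.34²) = 33.2 W/(m²·K).
Amplitude A = F₀ / √((Cω)²+λ²) = 223.0 / 33.2 = 6.71 K.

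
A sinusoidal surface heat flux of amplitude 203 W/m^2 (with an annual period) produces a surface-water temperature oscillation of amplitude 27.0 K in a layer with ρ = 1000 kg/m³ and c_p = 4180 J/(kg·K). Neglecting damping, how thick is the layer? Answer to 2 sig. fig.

9.0 m

ω = 2π / 3.15×10^7 s = 1.99×10^-7 s⁻¹.
Required C = F₀ / (A ω) = 203 / (27.0 × 1.99×10^-7) = 3.77×10^7 J/(m²·K).
D = C / (ρ c_p) = 3.77×10^7 / (1000 × 4180) = 9.03 m.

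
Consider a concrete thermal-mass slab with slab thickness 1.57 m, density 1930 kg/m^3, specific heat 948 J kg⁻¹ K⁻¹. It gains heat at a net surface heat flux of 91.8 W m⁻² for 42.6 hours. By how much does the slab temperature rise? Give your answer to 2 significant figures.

Areal heat capacity C = ρ c_p D = 1930 × 948 × 1.57 = 2.87×10^6 J/(m^2 K).
Net heat input Q = F Δt = 91.8 × (42.6 hours × 3600 s/hour) = 1.41×10^7 J/m².
ΔT = Q / C = 1.41×10^7 / 2.87×10^6 = 4.90 K.

4.9 K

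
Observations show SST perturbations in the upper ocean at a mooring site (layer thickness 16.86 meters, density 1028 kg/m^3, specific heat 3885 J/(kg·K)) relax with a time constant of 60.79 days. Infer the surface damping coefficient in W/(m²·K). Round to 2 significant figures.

13

Areal heat capacity C = ρ c_p D = 1028 × 3885 × 16.86 = 6.73×10^7 J m⁻² K⁻¹.
τ = 60.79 days = 5.25×10^6 s.
λ = C / τ = 6.73×10^7 / 5.25×10^6 = 12.8 W/(m²·K).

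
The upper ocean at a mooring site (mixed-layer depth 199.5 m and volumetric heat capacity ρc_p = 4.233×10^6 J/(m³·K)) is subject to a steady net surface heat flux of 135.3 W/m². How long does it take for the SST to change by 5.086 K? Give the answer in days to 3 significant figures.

Areal heat capacity C = ρc_p × D = 4.233×10^6 × 199.5 = 8.44×10^8 J m⁻² K⁻¹.
Time required: Δt = C ΔT / F = 8.44×10^8 × 5.086 / 135.3 = 3.17×10^7 s.
In days: 3.17×10^7 s / (86400 s/day) = 367 days.

367 days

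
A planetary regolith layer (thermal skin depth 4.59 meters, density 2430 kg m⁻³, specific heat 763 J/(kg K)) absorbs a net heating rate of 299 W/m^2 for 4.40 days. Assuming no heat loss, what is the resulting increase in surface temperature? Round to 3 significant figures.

Areal heat capacity C = ρ c_p D = 2430 × 763 × 4.59 = 8.51×10^6 J/(m²·K).
Net heat input Q = F Δt = 299 × (4.40 days × 86400 s/day) = 1.14×10^8 J/m².
ΔT = Q / C = 1.14×10^8 / 8.51×10^6 = 13.4 K.

13.4 K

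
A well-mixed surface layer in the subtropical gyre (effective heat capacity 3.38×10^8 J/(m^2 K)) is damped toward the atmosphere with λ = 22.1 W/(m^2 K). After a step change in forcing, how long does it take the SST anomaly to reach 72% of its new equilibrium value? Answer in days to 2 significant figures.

Areal heat capacity C = 3.38×10^8 J/(m^2 K) (given).
τ = C / λ = 3.38×10^8 / 22.1 = 1.53×10^7 s.
Fraction reached: 1 − e^(−t/τ) = 0.72 ⇒ t = −τ ln(1 − 0.72) = τ × 1.27.
t = 1.95×10^7 s = 225 days.

230 days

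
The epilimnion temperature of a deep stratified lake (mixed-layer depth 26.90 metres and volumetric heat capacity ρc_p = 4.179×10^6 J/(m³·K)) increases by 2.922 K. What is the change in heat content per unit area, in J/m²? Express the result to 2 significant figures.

3.3×10^8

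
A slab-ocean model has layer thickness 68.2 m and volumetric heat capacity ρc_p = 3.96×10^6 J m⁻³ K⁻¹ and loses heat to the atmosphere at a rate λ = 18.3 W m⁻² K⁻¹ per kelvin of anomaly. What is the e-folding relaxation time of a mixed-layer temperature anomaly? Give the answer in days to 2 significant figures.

170 days

Areal heat capacity C = ρc_p × D = 3.96×10^6 × 68.2 = 2.70×10^8 J/(m^2 K).
Relaxation time τ = C / λ = 2.70×10^8 / 18.3 = 1.48×10^7 s.
In days: 1.48×10^7 s / (86400 s/day) = 171 days.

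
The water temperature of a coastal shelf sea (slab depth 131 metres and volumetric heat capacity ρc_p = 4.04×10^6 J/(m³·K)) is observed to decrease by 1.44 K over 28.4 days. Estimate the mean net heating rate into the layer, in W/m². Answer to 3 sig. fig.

Areal heat capacity C = ρc_p × D = 4.04×10^6 × 131 = 5.29×10^8 J m⁻² K⁻¹.
Required heat per unit area: Q = C ΔT = 5.29×10^8 × -1.44 = -7.62×10^8 J/m².
Flux F = Q / Δt = -7.62×10^8 / 2.45×10^6 s = -311 W/m².

-311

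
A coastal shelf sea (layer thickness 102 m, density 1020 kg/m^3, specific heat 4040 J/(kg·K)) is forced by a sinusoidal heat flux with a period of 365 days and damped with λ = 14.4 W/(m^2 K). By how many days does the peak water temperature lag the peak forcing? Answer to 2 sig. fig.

81 days

Areal heat capacity C = ρ c_p D = 1020 × 4040 × 102 = 4.20×10^8 J m⁻² K⁻¹.
ω = 2π / 3.15×10^7 s = 1.99×10^-7 s⁻¹.
Phase lag φ = arctan(Cω/λ) = arctan(83.7/14.4) = 1.40 rad.
Time lag = φ / ω = 1.40 / 1.99×10^-7 = 7.03×10^6 s = 81.4 days.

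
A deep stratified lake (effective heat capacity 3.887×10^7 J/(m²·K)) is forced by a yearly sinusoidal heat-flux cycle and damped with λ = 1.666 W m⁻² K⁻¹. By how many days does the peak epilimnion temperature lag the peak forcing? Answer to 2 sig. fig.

79 days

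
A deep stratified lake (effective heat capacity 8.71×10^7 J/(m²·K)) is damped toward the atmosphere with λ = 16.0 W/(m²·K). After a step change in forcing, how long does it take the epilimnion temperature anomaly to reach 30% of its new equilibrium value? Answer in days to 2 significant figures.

22 days

Areal heat capacity C = 8.71×10^7 J/(m²·K) (given).
τ = C / λ = 8.71×10^7 / 16.0 = 5.44×10^6 s.
Fraction reached: 1 − e^(−t/τ) = 0.30 ⇒ t = −τ ln(1 − 0.30) = τ × 0.357.
t = 1.94×10^6 s = 22.5 days.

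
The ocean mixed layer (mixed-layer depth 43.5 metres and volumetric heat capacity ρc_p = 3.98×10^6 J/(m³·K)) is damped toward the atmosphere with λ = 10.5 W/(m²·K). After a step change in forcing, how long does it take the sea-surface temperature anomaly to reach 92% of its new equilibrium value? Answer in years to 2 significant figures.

1.3 years

Areal heat capacity C = ρc_p × D = 3.98×10^6 × 43.5 = 1.73×10^8 J/(m^2 K).
τ = C / λ = 1.73×10^8 / 10.5 = 1.65×10^7 s.
Fraction reached: 1 − e^(−t/τ) = 0.92 ⇒ t = −τ ln(1 − 0.92) = τ × 2.53.
t = 4.16×10^7 s = 1.32 years.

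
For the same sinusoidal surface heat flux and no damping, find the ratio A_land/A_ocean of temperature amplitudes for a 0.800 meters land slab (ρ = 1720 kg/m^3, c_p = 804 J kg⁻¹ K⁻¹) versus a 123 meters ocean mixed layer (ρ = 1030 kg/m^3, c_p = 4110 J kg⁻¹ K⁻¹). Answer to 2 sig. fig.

C_ocean = 1030 × 4110 × 123 = 5.21×10^8 J/(m²·K).
C_land = 1720 × 804 × 0.800 = 1.11×10^6 J/(m²·K).
Undamped amplitude ∝ 1/C, so A_land/A_ocean = C_ocean/C_land = 471.

470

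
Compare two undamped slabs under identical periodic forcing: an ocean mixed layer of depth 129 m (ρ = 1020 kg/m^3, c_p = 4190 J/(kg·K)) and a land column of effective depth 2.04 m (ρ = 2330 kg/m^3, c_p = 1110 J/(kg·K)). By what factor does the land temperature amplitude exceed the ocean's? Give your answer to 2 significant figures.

C_ocean = 1020 × 4190 × 129 = 5.51×10^8 J/(m²·K).
C_land = 2330 × 1110 × 2.04 = 5.28×10^6 J/(m²·K).
Undamped amplitude ∝ 1/C, so A_land/A_ocean = C_ocean/C_land = 104.

100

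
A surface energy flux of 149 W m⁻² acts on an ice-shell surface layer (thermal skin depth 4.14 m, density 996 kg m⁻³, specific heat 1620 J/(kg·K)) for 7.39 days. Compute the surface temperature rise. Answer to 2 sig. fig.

14 K

Areal heat capacity C = ρ c_p D = 996 × 1620 × 4.14 = 6.68×10^6 J m⁻² K⁻¹.
Net heat input Q = F Δt = 149 × (7.39 days × 86400 s/day) = 9.51×10^7 J/m².
ΔT = Q / C = 9.51×10^7 / 6.68×10^6 = 14.2 K.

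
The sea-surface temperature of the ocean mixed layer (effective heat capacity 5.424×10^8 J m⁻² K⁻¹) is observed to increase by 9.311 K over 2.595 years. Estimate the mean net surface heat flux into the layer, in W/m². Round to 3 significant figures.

Areal heat capacity C = 5.424×10^8 J m⁻² K⁻¹ (given).
Required heat per unit area: Q = C ΔT = 5.42×10^8 × 9.311 = 5.05×10^9 J/m².
Flux F = Q / Δt = 5.05×10^9 / 8.19×10^7 s = 61.7 W/m².

61.7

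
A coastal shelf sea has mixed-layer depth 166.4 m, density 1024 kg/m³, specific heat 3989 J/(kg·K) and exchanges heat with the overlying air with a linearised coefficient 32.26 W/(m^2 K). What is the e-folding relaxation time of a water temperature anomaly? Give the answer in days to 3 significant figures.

244 days

Areal heat capacity C = ρ c_p D = 1024 × 3989 × 166.4 = 6.80×10^8 J/(m^2 K).
Relaxation time τ = C / λ = 6.80×10^8 / 32.26 = 2.11×10^7 s.
In days: 2.11×10^7 s / (86400 s/day) = 244 days.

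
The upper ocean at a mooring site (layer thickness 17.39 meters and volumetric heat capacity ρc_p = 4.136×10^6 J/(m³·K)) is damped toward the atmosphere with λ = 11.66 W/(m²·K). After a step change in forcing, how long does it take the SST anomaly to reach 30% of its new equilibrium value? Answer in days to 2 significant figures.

25 days

Areal heat capacity C = ρc_p × D = 4.136×10^6 × 17.39 = 7.19×10^7 J/(m^2 K).
τ = C / λ = 7.19×10^7 / 11.66 = 6.17×10^6 s.
Fraction reached: 1 − e^(−t/τ) = 0.30 ⇒ t = −τ ln(1 − 0.30) = τ × 0.357.
t = 2.20×10^6 s = 25.5 days.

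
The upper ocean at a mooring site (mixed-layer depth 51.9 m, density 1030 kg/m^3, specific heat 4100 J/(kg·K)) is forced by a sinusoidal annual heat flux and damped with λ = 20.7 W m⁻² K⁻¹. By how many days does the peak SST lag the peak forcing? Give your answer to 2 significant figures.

66 days

Areal heat capacity C = ρ c_p D = 1030 × 4100 × 51.9 = 2.19×10^8 J/(m²·K).
ω = 2π / 3.15×10^7 s = 1.99×10^-7 s⁻¹.
Phase lag φ = arctan(Cω/λ) = arctan(43.7/20.7) = 1.13 rad.
Time lag = φ / ω = 1.13 / 1.99×10^-7 = 5.66×10^6 s = 65.5 days.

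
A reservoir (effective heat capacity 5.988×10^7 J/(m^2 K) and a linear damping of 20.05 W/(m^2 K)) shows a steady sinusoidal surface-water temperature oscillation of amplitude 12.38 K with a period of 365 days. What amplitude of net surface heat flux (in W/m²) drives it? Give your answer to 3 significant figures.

Areal heat capacity C = 5.988×10^7 J/(m^2 K) (given).
ω = 2π / 3.15×10^7 s = 1.99×10^-7 s⁻¹.
√((Cω)² + λ²) = √((11.9)² + 20.05²) = 23.3 W/(m²·K).
F₀ = A × √((Cω)²+λ²) = 12.38 × 23.3 = 289 W/m².

289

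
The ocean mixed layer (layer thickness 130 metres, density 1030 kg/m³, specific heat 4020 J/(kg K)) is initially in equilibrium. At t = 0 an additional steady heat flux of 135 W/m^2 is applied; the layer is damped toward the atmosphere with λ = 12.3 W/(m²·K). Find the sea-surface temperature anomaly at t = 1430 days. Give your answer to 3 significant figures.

Areal heat capacity C = ρ c_p D = 1030 × 4020 × 130 = 5.38×10^8 J m⁻² K⁻¹.
τ = C / λ = 5.38×10^8 / 12.3 = 4.38×10^7 s.
Equilibrium anomaly ΔT_eq = F / λ = 135 / 12.3 = 11.0 K.
t = 1430 days = 1.24×10^8 s, so t/τ = 2.82.
ΔT(t) = ΔT_eq (1 − e^(−t/τ)) = 11.0 × (1 − e^−2.82) = 10.3 K.

10.3 K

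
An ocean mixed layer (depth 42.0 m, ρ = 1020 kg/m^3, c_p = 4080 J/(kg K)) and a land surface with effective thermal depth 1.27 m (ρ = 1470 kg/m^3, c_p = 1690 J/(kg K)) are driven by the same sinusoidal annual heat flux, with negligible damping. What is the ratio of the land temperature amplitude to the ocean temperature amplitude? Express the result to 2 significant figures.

C_ocean = 1020 × 4080 × 42.0 = 1.75×10^8 J/(m²·K).
C_land = 1470 × 1690 × 1.27 = 3.16×10^6 J/(m²·K).
Undamped amplitude ∝ 1/C, so A_land/A_ocean = C_ocean/C_land = 55.4.

55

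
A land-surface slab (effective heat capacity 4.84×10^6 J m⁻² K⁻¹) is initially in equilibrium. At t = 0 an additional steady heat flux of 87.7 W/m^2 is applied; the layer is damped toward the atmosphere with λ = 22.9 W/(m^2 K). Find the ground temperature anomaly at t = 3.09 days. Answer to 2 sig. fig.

Areal heat capacity C = 4.84×10^6 J m⁻² K⁻¹ (given).
τ = C / λ = 4.84×10^6 / 22.9 = 2.11×10^5 s.
Equilibrium anomaly ΔT_eq = F / λ = 87.7 / 22.9 = 3.83 K.
t = 3.09 days = 2.67×10^5 s, so t/τ = 1.26.
ΔT(t) = ΔT_eq (1 − e^(−t/τ)) = 3.83 × (1 − e^−1.26) = 2.75 K.

2.7 K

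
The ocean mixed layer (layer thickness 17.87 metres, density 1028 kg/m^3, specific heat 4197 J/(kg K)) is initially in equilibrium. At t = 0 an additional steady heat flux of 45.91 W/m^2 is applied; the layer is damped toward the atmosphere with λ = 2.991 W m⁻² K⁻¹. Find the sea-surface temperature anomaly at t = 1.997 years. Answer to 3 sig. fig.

Areal heat capacity C = ρ c_p D = 1028 × 4197 × 17.87 = 7.71×10^7 J/(m²·K).
τ = C / λ = 7.71×10^7 / 2.991 = 2.58×10^7 s.
Equilibrium anomaly ΔT_eq = F / λ = 45.91 / 2.991 = 15.3 K.
t = 1.997 years = 6.30×10^7 s, so t/τ = 2.44.
ΔT(t) = ΔT_eq (1 − e^(−t/τ)) = 15.3 × (1 − e^−2.44) = 14.0 K.

14.0 K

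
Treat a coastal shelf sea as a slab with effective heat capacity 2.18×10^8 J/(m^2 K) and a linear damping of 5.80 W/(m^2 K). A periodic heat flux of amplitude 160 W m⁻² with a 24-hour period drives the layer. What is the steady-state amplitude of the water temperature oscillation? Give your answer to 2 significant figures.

Areal heat capacity C = 2.18×10^8 J/(m^2 K) (given).
Angular frequency ω = 2π / T = 2π / 86400 s = 7.27×10^-5 s⁻¹.
√((Cω)² + λ²) = √((15900)² + 5.80²) = 15900 W/(m²·K).
Amplitude A = F₀ / √((Cω)²+λ²) = 160 / 15900 = 0.0101 K.

0.010 K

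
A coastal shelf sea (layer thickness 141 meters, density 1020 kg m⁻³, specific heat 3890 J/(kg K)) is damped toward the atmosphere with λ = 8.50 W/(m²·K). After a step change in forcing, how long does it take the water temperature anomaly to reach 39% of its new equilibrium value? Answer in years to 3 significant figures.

Areal heat capacity C = ρ c_p D = 1020 × 3890 × 141 = 5.59×10^8 J m⁻² K⁻¹.
τ = C / λ = 5.59×10^8 / 8.50 = 6.58×10^7 s.
Fraction reached: 1 − e^(−t/τ) = 0.39 ⇒ t = −τ ln(1 − 0.39) = τ × 0.494.
t = 3.25×10^7 s = 1.03 years.

1.03 years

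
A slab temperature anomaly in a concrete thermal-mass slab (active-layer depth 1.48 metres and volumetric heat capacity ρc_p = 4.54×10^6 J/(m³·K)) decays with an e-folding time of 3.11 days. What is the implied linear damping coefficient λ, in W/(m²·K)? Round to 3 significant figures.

Areal heat capacity C = ρc_p × D = 4.54×10^6 × 1.48 = 6.72×10^6 J/(m^2 K).
τ = 3.11 days = 2.69×10^5 s.
λ = C / τ = 6.72×10^6 / 2.69×10^5 = 25.0 W/(m²·K).

25.0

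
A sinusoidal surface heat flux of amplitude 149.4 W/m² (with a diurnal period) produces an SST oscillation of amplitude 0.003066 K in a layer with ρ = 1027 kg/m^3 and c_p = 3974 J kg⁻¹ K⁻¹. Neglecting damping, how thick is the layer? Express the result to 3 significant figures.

ω = 2π / 86400 s = 7.27×10^-5 s⁻¹.
Required C = F₀ / (A ω) = 149.4 / (0.003066 × 7.27×10^-5) = 6.70×10^8 J/(m²·K).
D = C / (ρ c_p) = 6.70×10^8 / (1027 × 3974) = 164 m.

164 m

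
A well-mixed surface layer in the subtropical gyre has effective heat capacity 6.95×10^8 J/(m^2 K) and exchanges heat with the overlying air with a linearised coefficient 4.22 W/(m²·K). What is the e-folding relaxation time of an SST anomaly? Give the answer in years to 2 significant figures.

Areal heat capacity C = 6.95×10^8 J/(m^2 K) (given).
Relaxation time τ = C / λ = 6.95×10^8 / 4.22 = 1.65×10^8 s.
In years: 1.65×10^8 s / (3.156×10^7 s/year) = 5.22 years.

5.2 years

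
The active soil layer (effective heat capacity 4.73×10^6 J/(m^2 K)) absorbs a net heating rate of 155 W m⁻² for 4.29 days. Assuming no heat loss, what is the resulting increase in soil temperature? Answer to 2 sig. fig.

12 K

Areal heat capacity C = 4.73×10^6 J/(m^2 K) (given).
Net heat input Q = F Δt = 155 × (4.29 days × 86400 s/day) = 5.75×10^7 J/m².
ΔT = Q / C = 5.75×10^7 / 4.73×10^6 = 12.1 K.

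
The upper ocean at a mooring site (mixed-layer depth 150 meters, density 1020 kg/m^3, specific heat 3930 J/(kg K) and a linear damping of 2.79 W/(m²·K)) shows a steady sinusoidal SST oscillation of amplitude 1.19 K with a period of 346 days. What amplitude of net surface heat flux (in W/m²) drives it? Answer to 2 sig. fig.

150

Areal heat capacity C = ρ c_p D = 1020 × 3930 × 150 = 6.01×10^8 J/(m²·K).
ω = 2π / 2.99×10^7 s = 2.10×10^-7 s⁻¹.
√((Cω)² + λ²) = √((126)² + 2.79²) = 126 W/(m²·K).
F₀ = A × √((Cω)²+λ²) = 1.19 × 126 = 150 W/m².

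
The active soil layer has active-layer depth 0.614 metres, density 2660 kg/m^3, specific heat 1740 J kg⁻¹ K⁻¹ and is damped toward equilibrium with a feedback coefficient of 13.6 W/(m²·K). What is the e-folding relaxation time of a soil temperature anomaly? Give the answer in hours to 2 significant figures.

58 hours

Areal heat capacity C = ρ c_p D = 2660 × 1740 × 0.614 = 2.84×10^6 J/(m^2 K).
Relaxation time τ = C / λ = 2.84×10^6 / 13.6 = 2.09×10^5 s.
In hours: 2.09×10^5 s / (3600 s/hour) = 58.0 hours.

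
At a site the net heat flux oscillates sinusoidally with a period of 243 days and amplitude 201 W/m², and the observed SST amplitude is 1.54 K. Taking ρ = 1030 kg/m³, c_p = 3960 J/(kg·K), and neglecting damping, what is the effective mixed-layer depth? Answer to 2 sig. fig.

ω = 2π / 2.10×10^7 s = 2.99×10^-7 s⁻¹.
Required C = F₀ / (A ω) = 201 / (1.54 × 2.99×10^-7) = 4.36×10^8 J/(m²·K).
D = C / (ρ c_p) = 4.36×10^8 / (1030 × 3960) = 107 m.

110 m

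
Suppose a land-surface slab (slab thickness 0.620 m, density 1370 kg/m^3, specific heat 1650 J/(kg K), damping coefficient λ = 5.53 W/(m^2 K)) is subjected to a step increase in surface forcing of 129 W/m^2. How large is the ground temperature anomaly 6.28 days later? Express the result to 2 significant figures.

21 K

Areal heat capacity C = ρ c_p D = 1370 × 1650 × 0.620 = 1.40×10^6 J/(m²·K).
τ = C / λ = 1.40×10^6 / 5.53 = 2.53×10^5 s.
Equilibrium anomaly ΔT_eq = F / λ = 129 / 5.53 = 23.3 K.
t = 6.28 days = 5.43×10^5 s, so t/τ = 2.14.
ΔT(t) = ΔT_eq (1 − e^(−t/τ)) = 23.3 × (1 − e^−2.14) = 20.6 K.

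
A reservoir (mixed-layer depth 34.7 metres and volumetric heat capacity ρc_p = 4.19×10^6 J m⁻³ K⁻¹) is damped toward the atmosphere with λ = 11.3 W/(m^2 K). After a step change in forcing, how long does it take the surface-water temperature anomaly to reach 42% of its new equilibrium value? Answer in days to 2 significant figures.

Areal heat capacity C = ρc_p × D = 4.19×10^6 × 34.7 = 1.45×10^8 J/(m²·K).
τ = C / λ = 1.45×10^8 / 11.3 = 1.29×10^7 s.
Fraction reached: 1 − e^(−t/τ) = 0.42 ⇒ t = −τ ln(1 − 0.42) = τ × 0.545.
t = 7.01×10^6 s = 81.1 days.

81 days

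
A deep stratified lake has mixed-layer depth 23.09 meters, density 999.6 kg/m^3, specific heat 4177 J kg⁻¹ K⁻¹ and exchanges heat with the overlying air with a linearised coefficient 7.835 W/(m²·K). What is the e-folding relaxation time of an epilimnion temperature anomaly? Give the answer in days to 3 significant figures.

142 days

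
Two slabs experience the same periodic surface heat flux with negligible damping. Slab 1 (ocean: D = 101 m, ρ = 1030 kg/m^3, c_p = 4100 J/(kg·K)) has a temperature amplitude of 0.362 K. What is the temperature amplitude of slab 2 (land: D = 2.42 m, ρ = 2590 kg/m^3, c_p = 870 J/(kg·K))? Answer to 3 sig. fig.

C_ocean = 4.27×10^8 J/(m²·K); C_land = 5.45×10^6 J/(m²·K).
A ∝ 1/C ⇒ A_land = A_ocean × C_ocean/C_land = 0.362 × 78.2 = 28.3 K.

28.3 K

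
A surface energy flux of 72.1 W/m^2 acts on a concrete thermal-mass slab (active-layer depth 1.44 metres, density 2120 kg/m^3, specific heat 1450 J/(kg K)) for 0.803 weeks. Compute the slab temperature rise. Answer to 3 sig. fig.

Areal heat capacity C = ρ c_p D = 2120 × 1450 × 1.44 = 4.43×10^6 J m⁻² K⁻¹.
Net heat input Q = F Δt = 72.1 × (0.803 weeks × 6.048×10^5 s/week) = 3.50×10^7 J/m².
ΔT = Q / C = 3.50×10^7 / 4.43×10^6 = 7.91 K.

7.91 K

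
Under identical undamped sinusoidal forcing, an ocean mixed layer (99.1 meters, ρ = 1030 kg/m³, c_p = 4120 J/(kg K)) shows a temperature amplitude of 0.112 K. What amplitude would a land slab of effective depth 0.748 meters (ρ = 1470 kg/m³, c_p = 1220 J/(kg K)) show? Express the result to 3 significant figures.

35.1 K

C_ocean = 4.21×10^8 J/(m²·K); C_land = 1.34×10^6 J/(m²·K).
A ∝ 1/C ⇒ A_land = A_ocean × C_ocean/C_land = 0.112 × 313 = 35.1 K.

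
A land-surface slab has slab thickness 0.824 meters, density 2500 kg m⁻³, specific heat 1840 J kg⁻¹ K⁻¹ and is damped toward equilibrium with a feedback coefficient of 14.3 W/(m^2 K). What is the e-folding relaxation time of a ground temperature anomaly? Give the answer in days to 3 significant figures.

3.07 days

Areal heat capacity C = ρ c_p D = 2500 × 1840 × 0.824 = 3.79×10^6 J m⁻² K⁻¹.
Relaxation time τ = C / λ = 3.79×10^6 / 14.3 = 2.65×10^5 s.
In days: 2.65×10^5 s / (86400 s/day) = 3.07 days.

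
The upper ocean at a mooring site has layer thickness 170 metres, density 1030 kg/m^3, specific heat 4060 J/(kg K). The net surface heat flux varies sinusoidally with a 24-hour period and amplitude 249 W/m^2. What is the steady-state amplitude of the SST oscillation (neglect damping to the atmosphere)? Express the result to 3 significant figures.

0.00482 K

Areal heat capacity C = ρ c_p D = 1030 × 4060 × 170 = 7.11×10^8 J/(m^2 K).
Angular frequency ω = 2π / T = 2π / 86400 s = 7.27×10^-5 s⁻¹.
Cω = 7.11×10^8 × 7.27×10^-5 = 51700 W/(m²·K).
Amplitude A = F₀ / (Cω) = 249 / 51700 = 0.00482 K.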